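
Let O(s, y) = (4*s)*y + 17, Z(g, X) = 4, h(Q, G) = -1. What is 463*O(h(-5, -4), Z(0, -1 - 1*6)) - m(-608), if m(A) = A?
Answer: 1071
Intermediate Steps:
O(s, y) = 17 + 4*s*y (O(s, y) = 4*s*y + 17 = 17 + 4*s*y)
463*O(h(-5, -4), Z(0, -1 - 1*6)) - m(-608) = 463*(17 + 4*(-1)*4) - 1*(-608) = 463*(17 - 16) + 608 = 463*1 + 608 = 463 + 608 = 1071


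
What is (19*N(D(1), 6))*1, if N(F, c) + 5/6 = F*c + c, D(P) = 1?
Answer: 1273/6 ≈ 212.17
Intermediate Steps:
N(F, c) = -⅚ + c + F*c (N(F, c) = -⅚ + (F*c + c) = -⅚ + (c + F*c) = -⅚ + c + F*c)
(19*N(D(1), 6))*1 = (19*(-⅚ + 6 + 1*6))*1 = (19*(-⅚ + 6 + 6))*1 = (19*(67/6))*1 = (1273/6)*1 = 1273/6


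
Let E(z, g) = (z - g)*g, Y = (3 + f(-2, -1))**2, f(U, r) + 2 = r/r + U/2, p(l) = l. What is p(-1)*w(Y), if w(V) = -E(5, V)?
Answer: 4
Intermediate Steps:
f(U, r) = -1 + U/2 (f(U, r) = -2 + (r/r + U/2) = -2 + (1 + U*(1/2)) = -2 + (1 + U/2) = -1 + U/2)
Y = 1 (Y = (3 + (-1 + (1/2)*(-2)))**2 = (3 + (-1 - 1))**2 = (3 - 2)**2 = 1**2 = 1)
E(z, g) = g*(z - g)
w(V) = -V*(5 - V)
p(-1)*w(Y) = -(-5 + 1) = -(-4) = -1*(-4) = 4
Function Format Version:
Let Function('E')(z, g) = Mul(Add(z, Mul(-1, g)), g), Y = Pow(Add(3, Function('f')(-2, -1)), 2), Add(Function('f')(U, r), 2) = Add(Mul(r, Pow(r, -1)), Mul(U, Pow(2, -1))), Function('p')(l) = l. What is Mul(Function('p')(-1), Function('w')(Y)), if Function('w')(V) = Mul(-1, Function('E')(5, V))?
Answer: 4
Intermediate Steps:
Function('f')(U, r) = Add(-1, Mul(Rational(1, 2), U)) (Function('f')(U, r) = Add(-2, Add(Mul(r, Pow(r, -1)), Mul(U, Pow(2, -1)))) = Add(-2, Add(1, Mul(U, Rational(1, 2)))) = Add(-2, Add(1, Mul(Rational(1, 2), U))) = Add(-1, Mul(Rational(1, 2), U)))
Y = 1 (Y = Pow(Add(3, Add(-1, Mul(Rational(1, 2), -2))), 2) = Pow(Add(3, Add(-1, -1)), 2) = Pow(Add(3, -2), 2) = Pow(1, 2) = 1)
Function('E')(z, g) = Mul(g, Add(z, Mul(-1, g)))
Function('w')(V) = Mul(-1, V, Add(5, Mul(-1, V))) (Function('w')(V) = Mul(-1, Mul(V, Add(5, Mul(-1, V)))) = Mul(-1, V, Add(5, Mul(-1, V))))
Mul(Function('p')(-1), Function('w')(Y)) = Mul(-1, Mul(1, Add(-5, 1))) = Mul(-1, Mul(1, -4)) = Mul(-1, -4) = 4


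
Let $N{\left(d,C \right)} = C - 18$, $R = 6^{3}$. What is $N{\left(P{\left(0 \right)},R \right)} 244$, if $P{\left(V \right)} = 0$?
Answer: $48312$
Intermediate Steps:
$R = 216$
$N{\left(d,C \right)} = -18 + C$
$N{\left(P{\left(0 \right)},R \right)} 244 = \left(-18 + 216\right) 244 = 198 \cdot 244 = 48312$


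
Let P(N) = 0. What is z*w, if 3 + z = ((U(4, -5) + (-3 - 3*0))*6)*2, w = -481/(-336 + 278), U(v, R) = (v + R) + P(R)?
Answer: -24531/58 ≈ -422.95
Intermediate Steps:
U(v, R) = R + v (U(v, R) = (v + R) + 0 = (R + v) + 0 = R + v)
w = 481/58 (w = -481/(-58) = -481*(-1/58) = 481/58 ≈ 8.2931)
z = -51 (z = -3 + (((-5 + 4) + (-3 - 3*0))*6)*2 = -3 + ((-1 + (-3 + 0))*6)*2 = -3 + ((-1 - 3)*6)*2 = -3 - 4*6*2 = -3 - 24*2 = -3 - 48 = -51)
z*w = -51*481/58 = -24531/58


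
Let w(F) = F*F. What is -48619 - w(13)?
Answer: -48788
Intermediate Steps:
w(F) = F²
-48619 - w(13) = -48619 - 1*13² = -48619 - 1*169 = -48619 - 169 = -48788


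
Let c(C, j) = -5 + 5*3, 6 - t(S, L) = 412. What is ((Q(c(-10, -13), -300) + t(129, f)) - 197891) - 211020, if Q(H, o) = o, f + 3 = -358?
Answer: -409617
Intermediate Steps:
f = -361 (f = -3 - 358 = -361)
t(S, L) = -406 (t(S, L) = 6 - 1*412 = 6 - 412 = -406)
c(C, j) = 10 (c(C, j) = -5 + 15 = 10)
((Q(c(-10, -13), -300) + t(129, f)) - 197891) - 211020 = ((-300 - 406) - 197891) - 211020 = (-706 - 197891) - 211020 = -198597 - 211020 = -409617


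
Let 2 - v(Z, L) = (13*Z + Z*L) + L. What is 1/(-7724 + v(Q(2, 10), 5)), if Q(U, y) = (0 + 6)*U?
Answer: -1/7943 ≈ -0.00012590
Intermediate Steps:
Q(U, y) = 6*U
v(Z, L) = 2 - L - 13*Z - L*Z (v(Z, L) = 2 - ((13*Z + Z*L) + L) = 2 - ((13*Z + L*Z) + L) = 2 - (L + 13*Z + L*Z) = 2 + (-L - 13*Z - L*Z) = 2 - L - 13*Z - L*Z)
1/(-7724 + v(Q(2, 10), 5)) = 1/(-7724 + (2 - 1*5 - 78*2 - 1*5*6*2)) = 1/(-7724 + (2 - 5 - 13*12 - 1*5*12)) = 1/(-7724 + (2 - 5 - 156 - 60)) = 1/(-7724 - 219) = 1/(-7943) = -1/7943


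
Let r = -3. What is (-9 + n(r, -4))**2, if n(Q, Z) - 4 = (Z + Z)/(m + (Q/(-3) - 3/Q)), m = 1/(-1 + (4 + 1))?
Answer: 5929/81 ≈ 73.198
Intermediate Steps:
m = 1/4 (m = 1/(-1 + 5) = 1/4 ≈ 0.25000)
n(Q, Z) = 4 + 2*Z/(1/4 - 3/Q - Q/3) (n(Q, Z) = 4 + (Z + Z)/(1/4 + (Q/(-3) - 3/Q)) = 4 + (2*Z)/(1/4 + (Q*(-1/3) - 3/Q)) = 4 + (2*Z)/(1/4 + (-Q/3 - 3/Q)) = 4 + (2*Z)/(1/4 + (-3/Q - Q/3)) = 4 + (2*Z)/(1/4 - 3/Q - Q/3) = 4 + 2*Z/(1/4 - 3/Q - Q/3))
(-9 + n(r, -4))**2 = (-9 + 4*(36 - 3*(-3) + 4*(-3)**2 - 6*(-3)*(-4))/(36 - 3*(-3) + 4*(-3)**2))**2 = (-9 + 4*(36 + 9 + 4*9 - 72)/(36 + 9 + 4*9))**2 = (-9 + 4*(36 + 9 + 36 - 72)/(36 + 9 + 36))**2 = (-9 + 4*9/81)**2 = (-9 + 4*(1/81)*9)**2 = (-9 + 4/9)**2 = (-77/9)**2 = 5929/81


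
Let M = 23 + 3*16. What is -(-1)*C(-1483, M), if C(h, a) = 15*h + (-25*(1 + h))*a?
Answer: 2608305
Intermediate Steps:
M = 71 (M = 23 + 48 = 71)
C(h, a) = 15*h + a*(-25 - 25*h) (C(h, a) = 15*h + (-25 - 25*h)*a = 15*h + a*(-25 - 25*h))
-(-1)*C(-1483, M) = -(-1)*(-25*71 + 15*(-1483) - 25*71*(-1483)) = -(-1)*(-1775 - 22245 + 2632325) = -(-1)*2608305 = -1*(-2608305) = 2608305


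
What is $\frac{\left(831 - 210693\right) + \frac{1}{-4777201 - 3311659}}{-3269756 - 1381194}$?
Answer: $\frac{1697544337321}{37620883417000} \approx 0.045122$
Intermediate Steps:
$\frac{\left(831 - 210693\right) + \frac{1}{-4777201 - 3311659}}{-3269756 - 1381194} = \frac{\left(831 - 210693\right) + \frac{1}{-8088860}}{-4650950} = \left(-209862 - \frac{1}{8088860}\right) \left(- \frac{1}{4650950}\right) = \left(- \frac{1697544337321}{8088860}\right) \left(- \frac{1}{4650950}\right) = \frac{1697544337321}{37620883417000}$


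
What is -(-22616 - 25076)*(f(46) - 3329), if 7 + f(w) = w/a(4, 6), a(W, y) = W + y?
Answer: -794405644/5 ≈ -1.5888e+8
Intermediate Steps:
f(w) = -7 + w/10 (f(w) = -7 + w/(4 + 6) = -7 + w/10)
-(-22616 - 25076)*(f(46) - 3329) = -(-22616 - 25076)*((-7 + (1/10)*46) - 3329) = -(-47692)*((-7 + 23/5) - 3329) = -(-47692)*(-12/5 - 3329) = -(-47692)*(-16657)/5 = -1*794405644/5 = -794405644/5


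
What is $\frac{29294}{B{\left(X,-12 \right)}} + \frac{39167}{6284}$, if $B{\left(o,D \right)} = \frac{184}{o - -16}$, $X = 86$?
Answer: $\frac{2347965415}{144532} \approx 16245.0$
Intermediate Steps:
$B{\left(o,D \right)} = \frac{184}{16 + o}$ ($B{\left(o,D \right)} = \frac{184}{o + 16} = \frac{184}{16 + o}$)
$\frac{29294}{B{\left(X,-12 \right)}} + \frac{39167}{6284} = \frac{29294}{184 \frac{1}{16 + 86}} + \frac{39167}{6284} = \frac{29294}{184 \cdot \frac{1}{102}} + 39167 \cdot \frac{1}{6284} = \frac{29294}{184 \cdot \frac{1}{102}} + \frac{39167}{6284} = \frac{29294}{\frac{92}{51}} + \frac{39167}{6284} = 29294 \cdot \frac{51}{92} + \frac{39167}{6284} = \frac{746997}{46} + \frac{39167}{6284} = \frac{2347965415}{144532}$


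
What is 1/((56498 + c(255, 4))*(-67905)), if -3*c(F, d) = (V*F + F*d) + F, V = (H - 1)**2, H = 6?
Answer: -1/3663338940 ≈ -2.7297e-10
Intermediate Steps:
V = 25 (V = (6 - 1)**2 = 5**2 = 25)
c(F, d) = -26*F/3 - F*d/3 (c(F, d) = -((25*F + F*d) + F)/3 = -(26*F + F*d)/3 = -26*F/3 - F*d/3)
1/((56498 + c(255, 4))*(-67905)) = 1/((56498 - 1/3*255*(26 + 4))*(-67905)) = -1/67905/(56498 - 1/3*255*30) = -1/67905/(56498 - 2550) = -1/67905/53948 = (1/53948)*(-1/67905) = -1/3663338940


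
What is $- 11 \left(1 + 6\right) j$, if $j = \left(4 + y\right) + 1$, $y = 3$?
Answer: $-616$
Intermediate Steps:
$j = 8$ ($j = \left(4 + 3\right) + 1 = 7 + 1 = 8$)
$- 11 \left(1 + 6\right) j = - 11 \left(1 + 6\right) 8 = \left(-11\right) 7 \cdot 8 = \left(-77\right) 8 = -616$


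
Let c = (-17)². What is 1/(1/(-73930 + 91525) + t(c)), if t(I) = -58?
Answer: -17595/1020509 ≈ -0.017241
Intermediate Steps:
c = 289
1/(1/(-73930 + 91525) + t(c)) = 1/(1/(-73930 + 91525) - 58) = 1/(1/17595 - 58) = 1/(-1020509/17595) = -17595/1020509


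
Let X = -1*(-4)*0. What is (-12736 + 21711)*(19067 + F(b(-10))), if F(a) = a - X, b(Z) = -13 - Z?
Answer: 171099400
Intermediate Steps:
X = 0 (X = 4*0 = 0)
F(a) = a (F(a) = a - 1*0 = a + 0 = a)
(-12736 + 21711)*(19067 + F(b(-10))) = (-12736 + 21711)*(19067 + (-13 - 1*(-10))) = 8975*(19067 + (-13 + 10)) = 8975*(19067 - 3) = 8975*19064 = 171099400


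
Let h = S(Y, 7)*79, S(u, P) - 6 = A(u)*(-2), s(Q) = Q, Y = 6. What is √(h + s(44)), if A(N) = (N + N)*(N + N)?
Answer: I*√22234 ≈ 149.11*I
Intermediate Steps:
A(N) = 4*N² (A(N) = (2*N)*(2*N) = 4*N²)
S(u, P) = 6 - 8*u² (S(u, P) = 6 + (4*u²)*(-2) = 6 - 8*u²)
h = -22278 (h = (6 - 8*6²)*79 = (6 - 8*36)*79 = (6 - 288)*79 = -282*79 = -22278)
√(h + s(44)) = √(-22278 + 44) = √(-22234) = I*√22234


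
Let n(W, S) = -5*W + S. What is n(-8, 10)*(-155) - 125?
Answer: -7875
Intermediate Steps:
n(W, S) = S - 5*W
n(-8, 10)*(-155) - 125 = (10 - 5*(-8))*(-155) - 125 = (10 + 40)*(-155) - 125 = 50*(-155) - 125 = -7750 - 125 = -7875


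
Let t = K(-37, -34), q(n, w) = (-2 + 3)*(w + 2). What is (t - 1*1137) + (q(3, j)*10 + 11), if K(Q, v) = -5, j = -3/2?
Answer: -1126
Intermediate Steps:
j = -3/2 (j = -3*½ = -3/2 ≈ -1.5000)
q(n, w) = 2 + w (q(n, w) = 1*(2 + w) = 2 + w)
t = -5
(t - 1*1137) + (q(3, j)*10 + 11) = (-5 - 1*1137) + ((2 - 3/2)*10 + 11) = (-5 - 1137) + ((½)*10 + 11) = -1142 + (5 + 11) = -1142 + 16 = -1126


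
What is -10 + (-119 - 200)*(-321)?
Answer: 102389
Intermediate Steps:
-10 + (-119 - 200)*(-321) = -10 - 319*(-321) = -10 + 102399 = 102389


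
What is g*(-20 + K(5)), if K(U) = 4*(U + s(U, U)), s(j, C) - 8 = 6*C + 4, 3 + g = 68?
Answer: 10920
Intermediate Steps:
g = 65 (g = -3 + 68 = 65)
s(j, C) = 12 + 6*C (s(j, C) = 8 + (6*C + 4) = 8 + (4 + 6*C) = 12 + 6*C)
K(U) = 48 + 28*U (K(U) = 4*(U + (12 + 6*U)) = 4*(12 + 7*U) = 48 + 28*U)
g*(-20 + K(5)) = 65*(-20 + (48 + 28*5)) = 65*(-20 + (48 + 140)) = 65*(-20 + 188) = 65*168 = 10920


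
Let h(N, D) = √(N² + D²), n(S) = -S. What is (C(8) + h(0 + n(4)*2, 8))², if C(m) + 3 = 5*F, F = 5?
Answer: 612 + 352*√2 ≈ 1109.8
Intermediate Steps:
C(m) = 22 (C(m) = -3 + 5*5 = -3 + 25 = 22)
h(N, D) = √(D² + N²)
(C(8) + h(0 + n(4)*2, 8))² = (22 + √(8² + (0 - 1*4*2)²))² = (22 + √(64 + (0 - 4*2)²))² = (22 + √(64 + (0 - 8)²))² = (22 + √(64 + (-8)²))² = (22 + √(64 + 64))² = (22 + √128)² = (22 + 8*√2)²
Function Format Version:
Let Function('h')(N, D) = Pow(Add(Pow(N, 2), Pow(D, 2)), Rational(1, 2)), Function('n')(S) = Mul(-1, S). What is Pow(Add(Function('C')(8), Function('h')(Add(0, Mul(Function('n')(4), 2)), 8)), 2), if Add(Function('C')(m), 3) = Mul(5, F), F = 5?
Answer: Add(612, Mul(352, Pow(2, Rational(1, 2)))) ≈ 1109.8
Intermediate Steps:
Function('C')(m) = 22 (Function('C')(m) = Add(-3, Mul(5, 5)) = Add(-3, 25) = 22)
Function('h')(N, D) = Pow(Add(Pow(D, 2), Pow(N, 2)), Rational(1, 2))
Pow(Add(Function('C')(8), Function('h')(Add(0, Mul(Function('n')(4), 2)), 8)), 2) = Pow(Add(22, Pow(Add(Pow(8, 2), Pow(Add(0, Mul(Mul(-1, 4), 2)), 2)), Rational(1, 2))), 2) = Pow(Add(22, Pow(Add(64, Pow(Add(0, Mul(-4, 2)), 2)), Rational(1, 2))), 2) = Pow(Add(22, Pow(Add(64, Pow(Add(0, -8), 2)), Rational(1, 2))), 2) = Pow(Add(22, Pow(Add(64, Pow(-8, 2)), Rational(1, 2))), 2) = Pow(Add(22, Pow(Add(64, 64), Rational(1, 2))), 2) = Pow(Add(22, Pow(128, Rational(1, 2))), 2) = Pow(Add(22, Mul(8, Pow(2, Rational(1, 2)))), 2)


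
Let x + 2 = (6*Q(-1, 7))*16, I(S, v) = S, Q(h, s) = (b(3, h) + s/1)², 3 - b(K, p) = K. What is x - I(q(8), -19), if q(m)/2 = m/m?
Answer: 4700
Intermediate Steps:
b(K, p) = 3 - K
q(m) = 2 (q(m) = 2*(m/m) = 2*1 = 2)
Q(h, s) = s² (Q(h, s) = ((3 - 1*3) + s/1)² = ((3 - 3) + s*1)² = (0 + s)² = s²)
x = 4702 (x = -2 + (6*7²)*16 = -2 + (6*49)*16 = -2 + 294*16 = -2 + 4704 = 4702)
x - I(q(8), -19) = 4702 - 1*2 = 4702 - 2 = 4700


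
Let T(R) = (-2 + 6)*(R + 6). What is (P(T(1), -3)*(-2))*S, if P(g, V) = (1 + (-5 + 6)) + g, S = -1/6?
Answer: 10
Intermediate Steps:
T(R) = 24 + 4*R (T(R) = 4*(6 + R) = 24 + 4*R)
S = -⅙ (S = (⅙)*(-1) = -⅙ ≈ -0.16667)
P(g, V) = 2 + g (P(g, V) = (1 + 1) + g = 2 + g)
(P(T(1), -3)*(-2))*S = ((2 + (24 + 4*1))*(-2))*(-⅙) = ((2 + (24 + 4))*(-2))*(-⅙) = ((2 + 28)*(-2))*(-⅙) = (30*(-2))*(-⅙) = -60*(-⅙) = 10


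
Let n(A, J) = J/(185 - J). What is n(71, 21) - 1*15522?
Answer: -2545587/164 ≈ -15522.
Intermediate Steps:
n(71, 21) - 1*15522 = -1*21/(-185 + 21) - 1*15522 = -1*21/(-164) - 15522 = -1*21*(-1/164) - 15522 = 21/164 - 15522 = -2545587/164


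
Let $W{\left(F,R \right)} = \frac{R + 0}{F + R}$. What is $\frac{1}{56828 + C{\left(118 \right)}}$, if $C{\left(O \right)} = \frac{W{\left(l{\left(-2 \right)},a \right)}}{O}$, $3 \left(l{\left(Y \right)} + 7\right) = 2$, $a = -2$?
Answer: $\frac{1475}{83821303} \approx 1.7597 \cdot 10^{-5}$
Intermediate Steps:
$l{\left(Y \right)} = - \frac{19}{3}$ ($l{\left(Y \right)} = -7 + \frac{1}{3} \cdot 2 = -7 + \frac{2}{3} = - \frac{19}{3}$)
$W{\left(F,R \right)} = \frac{R}{F + R}$
$C{\left(O \right)} = \frac{6}{25 O}$ ($C{\left(O \right)} = \frac{\left(-2\right) \frac{1}{- \frac{19}{3} - 2}}{O} = \frac{\left(-2\right) \frac{1}{- \frac{25}{3}}}{O} = \frac{\left(-2\right) \left(- \frac{3}{25}\right)}{O} = \frac{6}{25 O}$)
$\frac{1}{56828 + C{\left(118 \right)}} = \frac{1}{56828 + \frac{6}{25 \cdot 118}} = \frac{1}{56828 + \frac{6}{25} \cdot \frac{1}{118}} = \frac{1}{56828 + \frac{3}{1475}} = \frac{1}{\frac{83821303}{1475}} = \frac{1475}{83821303}$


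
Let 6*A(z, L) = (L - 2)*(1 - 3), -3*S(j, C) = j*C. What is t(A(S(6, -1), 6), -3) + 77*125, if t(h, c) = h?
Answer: 28871/3 ≈ 9623.7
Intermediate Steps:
S(j, C) = -C*j/3 (S(j, C) = -j*C/3 = -C*j/3)
A(z, L) = 2/3 - L/3 (A(z, L) = ((L - 2)*(1 - 3))/6 = ((-2 + L)*(-2))/6 = (4 - 2*L)/6 = 2/3 - L/3)
t(A(S(6, -1), 6), -3) + 77*125 = (2/3 - 1/3*6) + 77*125 = (2/3 - 2) + 9625 = -4/3 + 9625 = 28871/3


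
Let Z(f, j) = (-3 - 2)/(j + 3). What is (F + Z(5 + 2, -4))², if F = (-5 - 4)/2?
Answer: ¼ ≈ 0.25000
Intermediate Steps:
F = -9/2 (F = (½)*(-9) = -9/2 ≈ -4.5000)
Z(f, j) = -5/(3 + j)
(F + Z(5 + 2, -4))² = (-9/2 - 5/(3 - 4))² = (-9/2 - 5/(-1))² = (-9/2 - 5*(-1))² = (-9/2 + 5)² = (½)² = ¼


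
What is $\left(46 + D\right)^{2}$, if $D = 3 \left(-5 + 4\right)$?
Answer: $1849$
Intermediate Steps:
$D = -3$ ($D = 3 \left(-1\right) = -3$)
$\left(46 + D\right)^{2} = \left(46 - 3\right)^{2} = 43^{2} = 1849$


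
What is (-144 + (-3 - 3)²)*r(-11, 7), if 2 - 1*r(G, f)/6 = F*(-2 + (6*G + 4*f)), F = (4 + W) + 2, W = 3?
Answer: -234576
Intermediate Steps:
F = 9 (F = (4 + 3) + 2 = 7 + 2 = 9)
r(G, f) = 120 - 324*G - 216*f (r(G, f) = 12 - 54*(-2 + (6*G + 4*f)) = 12 - 54*(-2 + (4*f + 6*G)) = 12 - 54*(-2 + 4*f + 6*G) = 12 - 6*(-18 + 36*f + 54*G) = 12 + (108 - 324*G - 216*f) = 120 - 324*G - 216*f)
(-144 + (-3 - 3)²)*r(-11, 7) = (-144 + (-3 - 3)²)*(120 - 324*(-11) - 216*7) = (-144 + (-6)²)*(120 + 3564 - 1512) = (-144 + 36)*2172 = -108*2172 = -234576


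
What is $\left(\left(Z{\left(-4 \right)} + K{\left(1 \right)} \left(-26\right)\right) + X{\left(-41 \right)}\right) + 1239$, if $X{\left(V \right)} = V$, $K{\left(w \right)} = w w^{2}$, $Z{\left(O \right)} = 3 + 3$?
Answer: $1178$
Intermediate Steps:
$Z{\left(O \right)} = 6$
$K{\left(w \right)} = w^{3}$
$\left(\left(Z{\left(-4 \right)} + K{\left(1 \right)} \left(-26\right)\right) + X{\left(-41 \right)}\right) + 1239 = \left(\left(6 + 1^{3} \left(-26\right)\right) - 41\right) + 1239 = \left(\left(6 + 1 \left(-26\right)\right) - 41\right) + 1239 = \left(\left(6 - 26\right) - 41\right) + 1239 = \left(-20 - 41\right) + 1239 = -61 + 1239 = 1178$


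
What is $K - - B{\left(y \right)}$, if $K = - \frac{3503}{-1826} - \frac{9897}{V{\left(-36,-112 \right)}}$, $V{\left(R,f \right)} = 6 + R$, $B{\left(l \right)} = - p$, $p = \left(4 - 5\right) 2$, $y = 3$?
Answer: $\frac{1523881}{4565} \approx 333.82$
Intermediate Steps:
$p = -2$ ($p = \left(-1\right) 2 = -2$)
$B{\left(l \right)} = 2$ ($B{\left(l \right)} = \left(-1\right) \left(-2\right) = 2$)
$K = \frac{1514751}{4565}$ ($K = - \frac{3503}{-1826} - \frac{9897}{6 - 36} = \left(-3503\right) \left(- \frac{1}{1826}\right) - \frac{9897}{-30} = \frac{3503}{1826} - - \frac{3299}{10} = \frac{3503}{1826} + \frac{3299}{10} = \frac{1514751}{4565} \approx 331.82$)
$K - - B{\left(y \right)} = \frac{1514751}{4565} - \left(-1\right) 2 = \frac{1514751}{4565} - -2 = \frac{1514751}{4565} + 2 = \frac{1523881}{4565}$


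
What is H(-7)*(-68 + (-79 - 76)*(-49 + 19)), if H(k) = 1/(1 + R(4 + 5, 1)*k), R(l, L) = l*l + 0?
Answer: -2291/283 ≈ -8.0954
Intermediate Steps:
R(l, L) = l² (R(l, L) = l² + 0 = l²)
H(k) = 1/(1 + 81*k) (H(k) = 1/(1 + (4 + 5)²*k) = 1/(1 + 9²*k) = 1/(1 + 81*k))
H(-7)*(-68 + (-79 - 76)*(-49 + 19)) = (-68 + (-79 - 76)*(-49 + 19))/(1 + 81*(-7)) = (-68 - 155*(-30))/(1 - 567) = (-68 + 4650)/(-566) = -1/566*4582 = -2291/283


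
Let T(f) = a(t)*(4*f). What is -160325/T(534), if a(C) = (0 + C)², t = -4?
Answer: -160325/34176 ≈ -4.6912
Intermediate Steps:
a(C) = C²
T(f) = 64*f (T(f) = (-4)²*(4*f) = 16*(4*f) = 64*f)
-160325/T(534) = -160325/(64*534) = -160325/34176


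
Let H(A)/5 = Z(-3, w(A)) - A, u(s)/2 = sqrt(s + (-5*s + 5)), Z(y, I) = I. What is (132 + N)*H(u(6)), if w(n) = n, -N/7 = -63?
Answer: 0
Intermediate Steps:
N = 441 (N = -7*(-63) = 441)
u(s) = 2*sqrt(5 - 4*s) (u(s) = 2*sqrt(s + (-5*s + 5)) = 2*sqrt(s + (5 - 5*s)) = 2*sqrt(5 - 4*s))
H(A) = 0 (H(A) = 5*(A - A) = 5*0 = 0)
(132 + N)*H(u(6)) = (132 + 441)*0 = 573*0 = 0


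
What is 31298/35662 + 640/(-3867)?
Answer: 49102843/68952477 ≈ 0.71213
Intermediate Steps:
31298/35662 + 640/(-3867) = 31298*(1/35662) + 640*(-1/3867) = 15649/17831 - 640/3867 = 49102843/68952477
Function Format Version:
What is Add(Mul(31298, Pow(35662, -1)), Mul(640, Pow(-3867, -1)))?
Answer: Rational(49102843, 68952477) ≈ 0.71213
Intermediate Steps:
Add(Mul(31298, Pow(35662, -1)), Mul(640, Pow(-3867, -1))) = Add(Mul(31298, Rational(1, 35662)), Mul(640, Rational(-1, 3867))) = Add(Rational(15649, 17831), Rational(-640, 3867)) = Rational(49102843, 68952477)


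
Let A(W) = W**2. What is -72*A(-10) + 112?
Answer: -7088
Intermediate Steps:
-72*A(-10) + 112 = -72*(-10)**2 + 112 = -72*100 + 112 = -7200 + 112 = -7088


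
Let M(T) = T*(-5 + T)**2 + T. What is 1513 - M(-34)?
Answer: 53261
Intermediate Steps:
M(T) = T + T*(-5 + T)**2
1513 - M(-34) = 1513 - (-34)*(1 + (-5 - 34)**2) = 1513 - (-34)*(1 + (-39)**2) = 1513 - (-34)*(1 + 1521) = 1513 - (-34)*1522 = 1513 - 1*(-51748) = 1513 + 51748 = 53261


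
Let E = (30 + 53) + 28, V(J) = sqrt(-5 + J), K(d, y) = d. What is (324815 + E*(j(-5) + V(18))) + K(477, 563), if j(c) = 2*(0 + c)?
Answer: 324182 + 111*sqrt(13) ≈ 3.2458e+5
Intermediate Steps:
j(c) = 2*c
E = 111 (E = 83 + 28 = 111)
(324815 + E*(j(-5) + V(18))) + K(477, 563) = (324815 + 111*(2*(-5) + sqrt(-5 + 18))) + 477 = (324815 + 111*(-10 + sqrt(13))) + 477 = (324815 + (-1110 + 111*sqrt(13))) + 477 = (323705 + 111*sqrt(13)) + 477 = 324182 + 111*sqrt(13)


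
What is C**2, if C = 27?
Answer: 729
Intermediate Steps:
C**2 = 27**2 = 729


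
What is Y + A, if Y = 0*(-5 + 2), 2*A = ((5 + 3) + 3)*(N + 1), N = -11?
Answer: -55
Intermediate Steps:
A = -55 (A = (((5 + 3) + 3)*(-11 + 1))/2 = ((8 + 3)*(-10))/2 = (11*(-10))/2 = (½)*(-110) = -55)
Y = 0 (Y = 0*(-3) = 0)
Y + A = 0 - 55 = -55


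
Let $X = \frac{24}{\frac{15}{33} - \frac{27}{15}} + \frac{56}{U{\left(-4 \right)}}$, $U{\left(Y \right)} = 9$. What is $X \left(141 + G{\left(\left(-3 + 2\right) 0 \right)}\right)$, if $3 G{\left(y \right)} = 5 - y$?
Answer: $- \frac{1655504}{999} \approx -1657.2$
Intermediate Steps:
$X = - \frac{3868}{333}$ ($X = \frac{24}{\frac{15}{33} - \frac{27}{15}} + \frac{56}{9} = \frac{24}{15 \cdot \frac{1}{33} - \frac{9}{5}} + 56 \cdot \frac{1}{9} = \frac{24}{\frac{5}{11} - \frac{9}{5}} + \frac{56}{9} = \frac{24}{- \frac{74}{55}} + \frac{56}{9} = 24 \left(- \frac{55}{74}\right) + \frac{56}{9} = - \frac{660}{37} + \frac{56}{9} = - \frac{3868}{333} \approx -11.616$)
$G{\left(y \right)} = \frac{5}{3} - \frac{y}{3}$ ($G{\left(y \right)} = \frac{5 - y}{3} = \frac{5}{3} - \frac{y}{3}$)
$X \left(141 + G{\left(\left(-3 + 2\right) 0 \right)}\right) = - \frac{3868 \left(141 + \left(\frac{5}{3} - \frac{\left(-3 + 2\right) 0}{3}\right)\right)}{333} = - \frac{3868 \left(141 + \left(\frac{5}{3} - \frac{\left(-1\right) 0}{3}\right)\right)}{333} = - \frac{3868 \left(141 + \left(\frac{5}{3} - 0\right)\right)}{333} = - \frac{3868 \left(141 + \left(\frac{5}{3} + 0\right)\right)}{333} = - \frac{3868 \left(141 + \frac{5}{3}\right)}{333} = \left(- \frac{3868}{333}\right) \frac{428}{3} = - \frac{1655504}{999}$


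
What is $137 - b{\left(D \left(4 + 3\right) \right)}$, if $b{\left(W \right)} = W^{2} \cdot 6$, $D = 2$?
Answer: $-1039$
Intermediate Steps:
$b{\left(W \right)} = 6 W^{2}$
$137 - b{\left(D \left(4 + 3\right) \right)} = 137 - 6 \left(2 \left(4 + 3\right)\right)^{2} = 137 - 6 \left(2 \cdot 7\right)^{2} = 137 - 6 \cdot 14^{2} = 137 - 6 \cdot 196 = 137 - 1176 = -1039$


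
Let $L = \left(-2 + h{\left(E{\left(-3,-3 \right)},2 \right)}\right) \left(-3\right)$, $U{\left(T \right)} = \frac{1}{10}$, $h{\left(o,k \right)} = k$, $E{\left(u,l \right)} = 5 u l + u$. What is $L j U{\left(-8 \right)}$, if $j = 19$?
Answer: $0$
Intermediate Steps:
$E{\left(u,l \right)} = u + 5 l u$ ($E{\left(u,l \right)} = 5 l u + u = u + 5 l u$)
$U{\left(T \right)} = \frac{1}{10}$
$L = 0$ ($L = \left(-2 + 2\right) \left(-3\right) = 0 \left(-3\right) = 0$)
$L j U{\left(-8 \right)} = 0 \cdot 19 \cdot \frac{1}{10} = 0 \cdot \frac{1}{10} = 0$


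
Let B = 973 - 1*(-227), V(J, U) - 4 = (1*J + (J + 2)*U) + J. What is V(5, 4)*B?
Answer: 50400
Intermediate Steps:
V(J, U) = 4 + 2*J + U*(2 + J) (V(J, U) = 4 + ((1*J + (J + 2)*U) + J) = 4 + ((J + (2 + J)*U) + J) = 4 + ((J + U*(2 + J)) + J) = 4 + (2*J + U*(2 + J)) = 4 + 2*J + U*(2 + J))
B = 1200 (B = 973 + 227 = 1200)
V(5, 4)*B = (4 + 2*5 + 2*4 + 5*4)*1200 = (4 + 10 + 8 + 20)*1200 = 42*1200 = 50400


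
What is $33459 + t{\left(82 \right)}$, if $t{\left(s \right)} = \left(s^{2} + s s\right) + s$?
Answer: $46989$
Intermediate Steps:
$t{\left(s \right)} = s + 2 s^{2}$ ($t{\left(s \right)} = \left(s^{2} + s^{2}\right) + s = 2 s^{2} + s = s + 2 s^{2}$)
$33459 + t{\left(82 \right)} = 33459 + 82 \left(1 + 2 \cdot 82\right) = 33459 + 82 \left(1 + 164\right) = 33459 + 82 \cdot 165 = 33459 + 13530 = 46989$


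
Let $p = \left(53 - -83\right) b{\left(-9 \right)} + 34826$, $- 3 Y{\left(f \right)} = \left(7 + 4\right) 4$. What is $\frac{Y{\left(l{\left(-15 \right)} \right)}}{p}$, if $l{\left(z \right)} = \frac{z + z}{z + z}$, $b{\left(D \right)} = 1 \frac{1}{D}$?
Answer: $- \frac{66}{156649} \approx -0.00042132$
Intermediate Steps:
$b{\left(D \right)} = \frac{1}{D}$
$l{\left(z \right)} = 1$ ($l{\left(z \right)} = \frac{2 z}{2 z} = 2 z \frac{1}{2 z} = 1$)
$Y{\left(f \right)} = - \frac{44}{3}$ ($Y{\left(f \right)} = - \frac{\left(7 + 4\right) 4}{3} = - \frac{11 \cdot 4}{3} = \left(- \frac{1}{3}\right) 44 = - \frac{44}{3}$)
$p = \frac{313298}{9}$ ($p = \frac{53 - -83}{-9} + 34826 = \left(53 + 83\right) \left(- \frac{1}{9}\right) + 34826 = 136 \left(- \frac{1}{9}\right) + 34826 = - \frac{136}{9} + 34826 = \frac{313298}{9} \approx 34811.0$)
$\frac{Y{\left(l{\left(-15 \right)} \right)}}{p} = - \frac{44}{3 \cdot \frac{313298}{9}} = \left(- \frac{44}{3}\right) \frac{9}{313298} = - \frac{66}{156649}$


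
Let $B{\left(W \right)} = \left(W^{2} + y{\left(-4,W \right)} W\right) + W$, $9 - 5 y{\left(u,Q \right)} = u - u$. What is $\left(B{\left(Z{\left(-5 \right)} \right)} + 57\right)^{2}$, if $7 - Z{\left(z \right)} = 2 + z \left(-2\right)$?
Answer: $4624$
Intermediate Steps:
$Z{\left(z \right)} = 5 + 2 z$ ($Z{\left(z \right)} = 7 - \left(2 + z \left(-2\right)\right) = 7 - \left(2 - 2 z\right) = 7 + \left(-2 + 2 z\right) = 5 + 2 z$)
$y{\left(u,Q \right)} = \frac{9}{5}$ ($y{\left(u,Q \right)} = \frac{9}{5} - \frac{u - u}{5} = \frac{9}{5} - 0 = \frac{9}{5} + 0 = \frac{9}{5}$)
$B{\left(W \right)} = W^{2} + \frac{14 W}{5}$ ($B{\left(W \right)} = \left(W^{2} + \frac{9 W}{5}\right) + W = W^{2} + \frac{14 W}{5}$)
$\left(B{\left(Z{\left(-5 \right)} \right)} + 57\right)^{2} = \left(\frac{\left(5 + 2 \left(-5\right)\right) \left(14 + 5 \left(5 + 2 \left(-5\right)\right)\right)}{5} + 57\right)^{2} = \left(\frac{\left(5 - 10\right) \left(14 + 5 \left(5 - 10\right)\right)}{5} + 57\right)^{2} = \left(\frac{1}{5} \left(-5\right) \left(14 + 5 \left(-5\right)\right) + 57\right)^{2} = \left(\frac{1}{5} \left(-5\right) \left(14 - 25\right) + 57\right)^{2} = \left(\frac{1}{5} \left(-5\right) \left(-11\right) + 57\right)^{2} = \left(11 + 57\right)^{2} = 68^{2} = 4624$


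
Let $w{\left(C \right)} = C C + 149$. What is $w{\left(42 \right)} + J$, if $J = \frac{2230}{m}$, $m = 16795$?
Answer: $\frac{6426213}{3359} \approx 1913.1$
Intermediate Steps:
$w{\left(C \right)} = 149 + C^{2}$ ($w{\left(C \right)} = C^{2} + 149 = 149 + C^{2}$)
$J = \frac{446}{3359}$ ($J = \frac{2230}{16795} = 2230 \cdot \frac{1}{16795} = \frac{446}{3359} \approx 0.13278$)
$w{\left(42 \right)} + J = \left(149 + 42^{2}\right) + \frac{446}{3359} = \left(149 + 1764\right) + \frac{446}{3359} = 1913 + \frac{446}{3359} = \frac{6426213}{3359}$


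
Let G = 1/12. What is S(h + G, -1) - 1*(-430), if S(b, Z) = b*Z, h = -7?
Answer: 5243/12 ≈ 436.92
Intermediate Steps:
G = 1/12 (G = 1*(1/12) = 1/12 ≈ 0.083333)
S(b, Z) = Z*b
S(h + G, -1) - 1*(-430) = -(-7 + 1/12) - 1*(-430) = -1*(-83/12) + 430 = 83/12 + 430 = 5243/12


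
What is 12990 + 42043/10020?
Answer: 130201843/10020 ≈ 12994.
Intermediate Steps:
12990 + 42043/10020 = 130201843/10020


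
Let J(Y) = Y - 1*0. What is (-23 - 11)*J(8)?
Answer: -272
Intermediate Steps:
J(Y) = Y (J(Y) = Y + 0 = Y)
(-23 - 11)*J(8) = (-23 - 11)*8 = -34*8 = -272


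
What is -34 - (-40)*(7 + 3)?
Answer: 366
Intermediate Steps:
-34 - (-40)*(7 + 3) = -34 - (-40)*10 = -34 - 8*(-50) = -34 + 400 = 366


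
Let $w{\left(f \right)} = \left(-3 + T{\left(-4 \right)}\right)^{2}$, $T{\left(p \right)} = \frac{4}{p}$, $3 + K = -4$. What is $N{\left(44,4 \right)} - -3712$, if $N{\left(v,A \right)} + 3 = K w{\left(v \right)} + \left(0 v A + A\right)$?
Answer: $3601$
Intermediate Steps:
$K = -7$ ($K = -3 - 4 = -7$)
$w{\left(f \right)} = 16$ ($w{\left(f \right)} = \left(-3 + \frac{4}{-4}\right)^{2} = \left(-3 + 4 \left(- \frac{1}{4}\right)\right)^{2} = \left(-3 - 1\right)^{2} = \left(-4\right)^{2} = 16$)
$N{\left(v,A \right)} = -115 + A$ ($N{\left(v,A \right)} = -3 - \left(112 - A - 0 v A\right) = -3 + \left(-112 + \left(0 A + A\right)\right) = -3 + \left(-112 + \left(0 + A\right)\right) = -3 + \left(-112 + A\right) = -115 + A$)
$N{\left(44,4 \right)} - -3712 = \left(-115 + 4\right) - -3712 = -111 + 3712 = 3601$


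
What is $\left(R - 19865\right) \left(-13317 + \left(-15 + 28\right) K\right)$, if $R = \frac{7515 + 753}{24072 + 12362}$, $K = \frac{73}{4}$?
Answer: $\frac{18933020318149}{72868} \approx 2.5983 \cdot 10^{8}$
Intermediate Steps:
$K = \frac{73}{4}$ ($K = 73 \cdot \frac{1}{4} = \frac{73}{4} \approx 18.25$)
$R = \frac{4134}{18217}$ ($R = \frac{8268}{36434} = 8268 \cdot \frac{1}{36434} = \frac{4134}{18217} \approx 0.22693$)
$\left(R - 19865\right) \left(-13317 + \left(-15 + 28\right) K\right) = \left(\frac{4134}{18217} - 19865\right) \left(-13317 + \left(-15 + 28\right) \frac{73}{4}\right) = - \frac{361876571 \left(-13317 + 13 \cdot \frac{73}{4}\right)}{18217} = - \frac{361876571 \left(-13317 + \frac{949}{4}\right)}{18217} = \left(- \frac{361876571}{18217}\right) \left(- \frac{52319}{4}\right) = \frac{18933020318149}{72868}$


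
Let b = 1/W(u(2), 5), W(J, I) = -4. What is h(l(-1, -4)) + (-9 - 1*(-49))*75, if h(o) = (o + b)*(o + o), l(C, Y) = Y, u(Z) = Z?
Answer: 3034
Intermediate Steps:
b = -1/4 (b = 1/(-4) = 1*(-1/4) = -1/4 ≈ -0.25000)
h(o) = 2*o*(-1/4 + o) (h(o) = (o - 1/4)*(o + o) = (-1/4 + o)*(2*o) = 2*o*(-1/4 + o))
h(l(-1, -4)) + (-9 - 1*(-49))*75 = (1/2)*(-4)*(-1 + 4*(-4)) + (-9 - 1*(-49))*75 = (1/2)*(-4)*(-1 - 16) + (-9 + 49)*75 = (1/2)*(-4)*(-17) + 40*75 = 34 + 3000 = 3034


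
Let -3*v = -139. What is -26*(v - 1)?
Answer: -3536/3 ≈ -1178.7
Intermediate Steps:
v = 139/3 (v = -1/3*(-139) = 139/3 ≈ 46.333)
-26*(v - 1) = -26*(139/3 - 1) = -26*136/3 = -3536/3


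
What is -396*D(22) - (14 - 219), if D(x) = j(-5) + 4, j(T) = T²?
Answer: -11279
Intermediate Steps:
D(x) = 29 (D(x) = (-5)² + 4 = 25 + 4 = 29)
-396*D(22) - (14 - 219) = -396*29 - (14 - 219) = -11484 - 1*(-205) = -11484 + 205 = -11279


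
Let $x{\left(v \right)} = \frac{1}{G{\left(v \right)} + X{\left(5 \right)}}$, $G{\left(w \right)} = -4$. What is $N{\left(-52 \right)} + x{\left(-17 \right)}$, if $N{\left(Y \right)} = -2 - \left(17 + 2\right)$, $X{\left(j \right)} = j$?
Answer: $-20$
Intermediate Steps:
$N{\left(Y \right)} = -21$ ($N{\left(Y \right)} = -2 - 19 = -21$)
$x{\left(v \right)} = 1$ ($x{\left(v \right)} = \frac{1}{-4 + 5} = 1^{-1} = 1$)
$N{\left(-52 \right)} + x{\left(-17 \right)} = -21 + 1 = -20$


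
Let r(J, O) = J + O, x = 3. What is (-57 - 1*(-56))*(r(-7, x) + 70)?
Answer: -66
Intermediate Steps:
(-57 - 1*(-56))*(r(-7, x) + 70) = (-57 - 1*(-56))*((-7 + 3) + 70) = (-57 + 56)*(-4 + 70) = -1*66 = -66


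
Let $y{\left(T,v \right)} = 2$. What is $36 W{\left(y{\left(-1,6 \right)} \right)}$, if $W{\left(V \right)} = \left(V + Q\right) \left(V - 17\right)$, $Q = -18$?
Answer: $8640$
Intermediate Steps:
$W{\left(V \right)} = \left(-18 + V\right) \left(-17 + V\right)$ ($W{\left(V \right)} = \left(V - 18\right) \left(V - 17\right) = \left(-18 + V\right) \left(-17 + V\right)$)
$36 W{\left(y{\left(-1,6 \right)} \right)} = 36 \left(306 + 2^{2} - 70\right) = 36 \left(306 + 4 - 70\right) = 36 \cdot 240 = 8640$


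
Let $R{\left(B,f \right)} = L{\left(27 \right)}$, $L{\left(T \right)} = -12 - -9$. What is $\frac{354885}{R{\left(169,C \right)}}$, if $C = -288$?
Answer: $-118295$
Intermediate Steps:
$L{\left(T \right)} = -3$ ($L{\left(T \right)} = -12 + 9 = -3$)
$R{\left(B,f \right)} = -3$
$\frac{354885}{R{\left(169,C \right)}} = \frac{354885}{-3} = 354885 \left(- \frac{1}{3}\right) = -118295$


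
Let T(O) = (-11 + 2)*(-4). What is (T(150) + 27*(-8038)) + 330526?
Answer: 113536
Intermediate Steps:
T(O) = 36 (T(O) = -9*(-4) = 36)
(T(150) + 27*(-8038)) + 330526 = (36 + 27*(-8038)) + 330526 = (36 - 217026) + 330526 = -216990 + 330526 = 113536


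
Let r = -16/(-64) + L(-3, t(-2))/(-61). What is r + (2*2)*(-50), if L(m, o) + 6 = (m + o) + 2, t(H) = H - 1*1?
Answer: -48699/244 ≈ -199.59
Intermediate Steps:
t(H) = -1 + H (t(H) = H - 1 = -1 + H)
L(m, o) = -4 + m + o (L(m, o) = -6 + ((m + o) + 2) = -6 + (2 + m + o) = -4 + m + o)
r = 101/244 (r = -16/(-64) + (-4 - 3 + (-1 - 2))/(-61) = -16*(-1/64) + (-4 - 3 - 3)*(-1/61) = ¼ - 10*(-1/61) = ¼ + 10/61 = 101/244 ≈ 0.41393)
r + (2*2)*(-50) = 101/244 + (2*2)*(-50) = 101/244 + 4*(-50) = 101/244 - 200 = -48699/244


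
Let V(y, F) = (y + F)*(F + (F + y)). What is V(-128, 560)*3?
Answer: 1285632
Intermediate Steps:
V(y, F) = (F + y)*(y + 2*F)
V(-128, 560)*3 = ((-128)**2 + 2*560**2 + 3*560*(-128))*3 = (16384 + 2*313600 - 215040)*3 = (16384 + 627200 - 215040)*3 = 428544*3 = 1285632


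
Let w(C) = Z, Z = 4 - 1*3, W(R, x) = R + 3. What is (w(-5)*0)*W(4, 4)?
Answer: 0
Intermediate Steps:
W(R, x) = 3 + R
Z = 1 (Z = 4 - 3 = 1)
w(C) = 1
(w(-5)*0)*W(4, 4) = (1*0)*(3 + 4) = 0*7 = 0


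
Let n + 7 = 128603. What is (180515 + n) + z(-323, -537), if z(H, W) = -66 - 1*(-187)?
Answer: 309232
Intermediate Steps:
z(H, W) = 121 (z(H, W) = -66 + 187 = 121)
n = 128596 (n = -7 + 128603 = 128596)
(180515 + n) + z(-323, -537) = (180515 + 128596) + 121 = 309111 + 121 = 309232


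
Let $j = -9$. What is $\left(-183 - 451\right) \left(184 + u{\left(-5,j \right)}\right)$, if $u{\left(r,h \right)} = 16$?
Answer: $-126800$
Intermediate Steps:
$\left(-183 - 451\right) \left(184 + u{\left(-5,j \right)}\right) = \left(-183 - 451\right) \left(184 + 16\right) = \left(-634\right) 200 = -126800$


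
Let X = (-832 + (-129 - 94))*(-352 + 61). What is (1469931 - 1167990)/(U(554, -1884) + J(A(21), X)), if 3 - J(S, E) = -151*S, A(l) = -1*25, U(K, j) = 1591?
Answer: -100647/727 ≈ -138.44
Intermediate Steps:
X = 307005 (X = (-832 - 223)*(-291) = -1055*(-291) = 307005)
A(l) = -25
J(S, E) = 3 + 151*S (J(S, E) = 3 - (-151)*S = 3 + 151*S)
(1469931 - 1167990)/(U(554, -1884) + J(A(21), X)) = (1469931 - 1167990)/(1591 + (3 + 151*(-25))) = 301941/(1591 + (3 - 3775)) = 301941/(1591 - 3772) = 301941/(-2181) = 301941*(-1/2181) = -100647/727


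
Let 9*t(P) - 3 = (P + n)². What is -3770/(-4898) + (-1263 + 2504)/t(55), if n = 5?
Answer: 11381512/2941249 ≈ 3.8696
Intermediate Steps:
t(P) = ⅓ + (5 + P)²/9 (t(P) = ⅓ + (P + 5)²/9 = ⅓ + (5 + P)²/9)
-3770/(-4898) + (-1263 + 2504)/t(55) = -3770/(-4898) + (-1263 + 2504)/(⅓ + (5 + 55)²/9) = -3770*(-1/4898) + 1241/(⅓ + (⅑)*60²) = 1885/2449 + 1241/(⅓ + (⅑)*3600) = 1885/2449 + 1241/(⅓ + 400) = 1885/2449 + 1241/(1201/3) = 1885/2449 + 1241*(3/1201) = 1885/2449 + 3723/1201 = 11381512/2941249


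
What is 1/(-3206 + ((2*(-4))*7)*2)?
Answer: -1/3318 ≈ -0.00030139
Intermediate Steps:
1/(-3206 + ((2*(-4))*7)*2) = 1/(-3206 - 8*7*2) = 1/(-3206 - 56*2) = 1/(-3206 - 112) = 1/(-3318) = -1/3318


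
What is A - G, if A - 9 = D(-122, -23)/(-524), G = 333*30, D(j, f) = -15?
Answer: -5230029/524 ≈ -9981.0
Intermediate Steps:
G = 9990
A = 4731/524 (A = 9 - 15/(-524) = 9 - 15*(-1/524) = 9 + 15/524 = 4731/524 ≈ 9.0286)
A - G = 4731/524 - 1*9990 = 4731/524 - 9990 = -5230029/524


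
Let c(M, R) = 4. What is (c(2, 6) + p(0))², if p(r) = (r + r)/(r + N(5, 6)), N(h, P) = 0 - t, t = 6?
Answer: 16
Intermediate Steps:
N(h, P) = -6 (N(h, P) = 0 - 1*6 = 0 - 6 = -6)
p(r) = 2*r/(-6 + r) (p(r) = (r + r)/(r - 6) = (2*r)/(-6 + r) = 2*r/(-6 + r))
(c(2, 6) + p(0))² = (4 + 2*0/(-6 + 0))² = (4 + 2*0/(-6))² = (4 + 2*0*(-⅙))² = (4 + 0)² = 4² = 16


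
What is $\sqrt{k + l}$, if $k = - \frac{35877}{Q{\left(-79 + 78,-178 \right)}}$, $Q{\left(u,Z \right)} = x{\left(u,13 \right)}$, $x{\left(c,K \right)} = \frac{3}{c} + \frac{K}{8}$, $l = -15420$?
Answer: $\frac{6 \sqrt{35871}}{11} \approx 103.31$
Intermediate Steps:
$x{\left(c,K \right)} = \frac{3}{c} + \frac{K}{8}$ ($x{\left(c,K \right)} = \frac{3}{c} + K \frac{1}{8} = \frac{3}{c} + \frac{K}{8}$)
$Q{\left(u,Z \right)} = \frac{13}{8} + \frac{3}{u}$ ($Q{\left(u,Z \right)} = \frac{3}{u} + \frac{1}{8} \cdot 13 = \frac{3}{u} + \frac{13}{8} = \frac{13}{8} + \frac{3}{u}$)
$k = \frac{287016}{11}$ ($k = - \frac{35877}{\frac{13}{8} + \frac{3}{-79 + 78}} = - \frac{35877}{\frac{13}{8} + \frac{3}{-1}} = - \frac{35877}{\frac{13}{8} + 3 \left(-1\right)} = - \frac{35877}{\frac{13}{8} - 3} = - \frac{35877}{- \frac{11}{8}} = \left(-35877\right) \left(- \frac{8}{11}\right) = \frac{287016}{11} \approx 26092.0$)
$\sqrt{k + l} = \sqrt{\frac{287016}{11} - 15420} = \sqrt{\frac{117396}{11}} = \frac{6 \sqrt{35871}}{11}$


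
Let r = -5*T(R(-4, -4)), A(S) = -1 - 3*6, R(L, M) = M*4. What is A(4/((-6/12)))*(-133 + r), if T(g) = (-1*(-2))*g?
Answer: -513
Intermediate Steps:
R(L, M) = 4*M
T(g) = 2*g
A(S) = -19 (A(S) = -1 - 18 = -19)
r = 160 (r = -10*4*(-4) = -10*(-16) = -5*(-32) = 160)
A(4/((-6/12)))*(-133 + r) = -19*(-133 + 160) = -19*27 = -513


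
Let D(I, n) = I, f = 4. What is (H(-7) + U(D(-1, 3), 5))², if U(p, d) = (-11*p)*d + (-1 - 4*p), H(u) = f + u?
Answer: 3025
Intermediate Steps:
H(u) = 4 + u
U(p, d) = -1 - 4*p - 11*d*p (U(p, d) = -11*d*p + (-1 - 4*p) = -1 - 4*p - 11*d*p)
(H(-7) + U(D(-1, 3), 5))² = ((4 - 7) + (-1 - 4*(-1) - 11*5*(-1)))² = (-3 + (-1 + 4 + 55))² = (-3 + 58)² = 55² = 3025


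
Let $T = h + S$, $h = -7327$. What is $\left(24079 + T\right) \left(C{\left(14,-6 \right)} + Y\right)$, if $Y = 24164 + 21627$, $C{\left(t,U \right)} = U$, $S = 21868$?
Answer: $1768216700$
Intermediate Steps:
$T = 14541$ ($T = -7327 + 21868 = 14541$)
$Y = 45791$
$\left(24079 + T\right) \left(C{\left(14,-6 \right)} + Y\right) = \left(24079 + 14541\right) \left(-6 + 45791\right) = 38620 \cdot 45785 = 1768216700$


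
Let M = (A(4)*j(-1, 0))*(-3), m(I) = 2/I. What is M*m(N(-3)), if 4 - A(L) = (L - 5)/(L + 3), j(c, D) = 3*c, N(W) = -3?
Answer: -174/7 ≈ -24.857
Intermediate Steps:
A(L) = 4 - (-5 + L)/(3 + L) (A(L) = 4 - (L - 5)/(L + 3) = 4 - (-5 + L)/(3 + L))
M = 261/7 (M = (((17 + 3*4)/(3 + 4))*(3*(-1)))*(-3) = (((17 + 12)/7)*(-3))*(-3) = (((⅐)*29)*(-3))*(-3) = ((29/7)*(-3))*(-3) = -87/7*(-3) = 261/7 ≈ 37.286)
M*m(N(-3)) = 261*(2/(-3))/7 = 261*(2*(-⅓))/7 = (261/7)*(-⅔) = -174/7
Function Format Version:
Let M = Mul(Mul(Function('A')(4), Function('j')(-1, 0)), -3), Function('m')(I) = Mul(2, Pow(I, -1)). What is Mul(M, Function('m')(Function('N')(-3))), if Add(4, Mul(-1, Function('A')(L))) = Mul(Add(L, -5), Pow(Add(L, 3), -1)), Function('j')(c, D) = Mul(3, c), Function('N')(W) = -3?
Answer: Rational(-174, 7) ≈ -24.857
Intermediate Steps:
Function('A')(L) = Add(4, Mul(-1, Pow(Add(3, L), -1), Add(-5, L))) (Function('A')(L) = Add(4, Mul(-1, Mul(Add(L, -5), Pow(Add(L, 3), -1)))) = Add(4, Mul(-1, Mul(Add(-5, L), Pow(Add(3, L), -1)))) = Add(4, Mul(-1, Mul(Pow(Add(3, L), -1), Add(-5, L)))) = Add(4, Mul(-1, Pow(Add(3, L), -1), Add(-5, L))))
M = Rational(261, 7) (M = Mul(Mul(Mul(Pow(Add(3, 4), -1), Add(17, Mul(3, 4))), Mul(3, -1)), -3) = Mul(Mul(Mul(Pow(7, -1), Add(17, 12)), -3), -3) = Mul(Mul(Mul(Rational(1, 7), 29), -3), -3) = Mul(Mul(Rational(29, 7), -3), -3) = Mul(Rational(-87, 7), -3) = Rational(261, 7) ≈ 37.286)
Mul(M, Function('m')(Function('N')(-3))) = Mul(Rational(261, 7), Mul(2, Pow(-3, -1))) = Mul(Rational(261, 7), Mul(2, Rational(-1, 3))) = Mul(Rational(261, 7), Rational(-2, 3)) = Rational(-174, 7)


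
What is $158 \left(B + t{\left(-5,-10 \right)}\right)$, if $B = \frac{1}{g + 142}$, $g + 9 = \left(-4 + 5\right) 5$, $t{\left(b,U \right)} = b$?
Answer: $- \frac{54431}{69} \approx -788.86$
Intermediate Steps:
$g = -4$ ($g = -9 + \left(-4 + 5\right) 5 = -9 + 1 \cdot 5 = -9 + 5 = -4$)
$B = \frac{1}{138}$ ($B = \frac{1}{-4 + 142} = \frac{1}{138} \approx 0.0072464$)
$158 \left(B + t{\left(-5,-10 \right)}\right) = 158 \left(\frac{1}{138} - 5\right) = 158 \left(- \frac{689}{138}\right) = - \frac{54431}{69}$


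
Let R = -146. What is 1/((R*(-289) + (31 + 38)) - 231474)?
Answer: -1/189211 ≈ -5.2851e-6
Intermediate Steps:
1/((R*(-289) + (31 + 38)) - 231474) = 1/((-146*(-289) + (31 + 38)) - 231474) = 1/((42194 + 69) - 231474) = 1/(42263 - 231474) = 1/(-189211) = -1/189211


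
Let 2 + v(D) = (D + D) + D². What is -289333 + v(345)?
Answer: -169620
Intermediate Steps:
v(D) = -2 + D² + 2*D (v(D) = -2 + ((D + D) + D²) = -2 + (2*D + D²) = -2 + (D² + 2*D) = -2 + D² + 2*D)
-289333 + v(345) = -289333 + (-2 + 345² + 2*345) = -289333 + (-2 + 119025 + 690) = -289333 + 119713 = -169620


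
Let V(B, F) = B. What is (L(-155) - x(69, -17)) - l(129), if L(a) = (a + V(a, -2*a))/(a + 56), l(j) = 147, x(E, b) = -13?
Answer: -12956/99 ≈ -130.87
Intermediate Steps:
L(a) = 2*a/(56 + a) (L(a) = (a + a)/(a + 56) = (2*a)/(56 + a) = 2*a/(56 + a))
(L(-155) - x(69, -17)) - l(129) = (2*(-155)/(56 - 155) - 1*(-13)) - 1*147 = (2*(-155)/(-99) + 13) - 147 = (2*(-155)*(-1/99) + 13) - 147 = (310/99 + 13) - 147 = 1597/99 - 147 = -12956/99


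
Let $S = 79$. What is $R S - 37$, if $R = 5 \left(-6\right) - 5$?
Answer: $-2802$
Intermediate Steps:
$R = -35$ ($R = -30 - 5 = -35$)
$R S - 37 = \left(-35\right) 79 - 37 = -2765 - 37 = -2802$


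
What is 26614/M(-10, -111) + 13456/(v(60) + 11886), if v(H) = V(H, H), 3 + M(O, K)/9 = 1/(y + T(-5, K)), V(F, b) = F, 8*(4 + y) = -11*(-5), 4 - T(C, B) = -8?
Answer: -6298584190/6253731 ≈ -1007.2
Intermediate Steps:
T(C, B) = 12 (T(C, B) = 4 - 1*(-8) = 4 + 8 = 12)
y = 23/8 (y = -4 + (-11*(-5))/8 = -4 + (⅛)*55 = -4 + 55/8 = 23/8 ≈ 2.8750)
M(O, K) = -3141/119 (M(O, K) = -27 + 9/(23/8 + 12) = -27 + 9/(119/8) = -27 + 9*(8/119) = -27 + 72/119 = -3141/119)
v(H) = H
26614/M(-10, -111) + 13456/(v(60) + 11886) = 26614/(-3141/119) + 13456/(60 + 11886) = 26614*(-119/3141) + 13456/11946 = -3167066/3141 + 13456*(1/11946) = -3167066/3141 + 6728/5973 = -6298584190/6253731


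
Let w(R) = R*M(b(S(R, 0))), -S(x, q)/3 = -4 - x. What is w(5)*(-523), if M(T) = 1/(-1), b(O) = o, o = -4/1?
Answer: 2615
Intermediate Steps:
o = -4 (o = -4*1 = -4)
S(x, q) = 12 + 3*x (S(x, q) = -3*(-4 - x) = 12 + 3*x)
b(O) = -4
M(T) = -1
w(R) = -R (w(R) = R*(-1) = -R)
w(5)*(-523) = -1*5*(-523) = -5*(-523) = 2615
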